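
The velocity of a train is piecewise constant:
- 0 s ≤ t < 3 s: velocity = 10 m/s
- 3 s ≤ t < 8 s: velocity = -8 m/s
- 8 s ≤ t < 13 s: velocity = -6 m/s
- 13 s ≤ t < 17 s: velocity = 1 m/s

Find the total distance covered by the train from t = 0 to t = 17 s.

Total distance travelled is ∫|v| dt — sum the magnitudes of each area piece.
0–3 s: |10| × 3 = 30 m
3–8 s: |-8| × 5 = 40 m
8–13 s: |-6| × 5 = 30 m
13–17 s: |1| × 4 = 4 m
Total distance = 104 m

104 m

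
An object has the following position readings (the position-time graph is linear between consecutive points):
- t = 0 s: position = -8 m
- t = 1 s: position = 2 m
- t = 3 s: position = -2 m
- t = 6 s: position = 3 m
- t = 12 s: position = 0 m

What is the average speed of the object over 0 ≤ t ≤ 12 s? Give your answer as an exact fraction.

Average speed = (total path length)/(elapsed time); on a piecewise-linear x-t graph the path length is Σ|Δx|.
0–1 s: |Δx| = |2 − -8| = 10 m
1–3 s: |Δx| = |-2 − 2| = 4 m
3–6 s: |Δx| = |3 − -2| = 5 m
6–12 s: |Δx| = |0 − 3| = 3 m
Total path = 22 m; average speed = 22/12 = 11/6 m/s.

11/6 m/s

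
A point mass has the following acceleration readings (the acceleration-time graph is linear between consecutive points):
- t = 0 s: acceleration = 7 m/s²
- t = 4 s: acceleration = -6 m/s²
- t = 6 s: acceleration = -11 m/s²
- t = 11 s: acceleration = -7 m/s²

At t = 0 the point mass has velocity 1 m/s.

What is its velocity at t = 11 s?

Δv equals the area under the a-t graph; then v = v₀ + Δv.
0–4 s: ½(7 + -6)(4) = 2 m/s
4–6 s: ½(-6 + -11)(2) = -17 m/s
6–11 s: ½(-11 + -7)(5) = -45 m/s
Δv = -60 m/s, so v(11) = 1 + (-60) = -59 m/s.

-59 m/s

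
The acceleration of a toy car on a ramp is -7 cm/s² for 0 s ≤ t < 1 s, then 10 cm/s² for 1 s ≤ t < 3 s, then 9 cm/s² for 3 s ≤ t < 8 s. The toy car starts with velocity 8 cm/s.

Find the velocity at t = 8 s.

66 cm/s

Δv equals the area under the a-t graph; then v = v₀ + Δv.
0–1 s: -7 × 1 = -7 cm/s
1–3 s: 10 × 2 = 20 cm/s
3–8 s: 9 × 5 = 45 cm/s
Δv = 58 cm/s, so v(8) = 8 + (58) = 66 cm/s.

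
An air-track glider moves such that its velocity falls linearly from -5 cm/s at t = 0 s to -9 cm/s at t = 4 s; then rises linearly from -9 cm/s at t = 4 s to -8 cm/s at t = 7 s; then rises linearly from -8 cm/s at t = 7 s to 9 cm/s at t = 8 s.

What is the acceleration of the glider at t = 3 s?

Acceleration is the slope of the v-t graph on 0–4 s: (-9 − -5)/(4 − 0) = -1 cm/s².

-1 cm/s²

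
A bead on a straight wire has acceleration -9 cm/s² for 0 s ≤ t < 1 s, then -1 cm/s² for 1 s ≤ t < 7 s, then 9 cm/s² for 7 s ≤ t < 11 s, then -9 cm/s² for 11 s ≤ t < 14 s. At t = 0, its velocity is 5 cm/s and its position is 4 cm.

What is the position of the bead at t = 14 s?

32 cm

On each constant-a segment, Δv = aΔt and Δx = v₀Δt + ½aΔt²; chain segment to segment.
0–1 s: v starts 5 cm/s; Δx = 5·1 + ½·-9·1² = 0.5 cm; v ends -4 cm/s.
1–7 s: v starts -4 cm/s; Δx = -4·6 + ½·-1·6² = -42 cm; v ends -10 cm/s.
7–11 s: v starts -10 cm/s; Δx = -10·4 + ½·9·4² = 32 cm; v ends 26 cm/s.
11–14 s: v starts 26 cm/s; Δx = 26·3 + ½·-9·3² = 37.5 cm; v ends -1 cm/s.
x(14) = 4 + Σ Δx = 32 cm.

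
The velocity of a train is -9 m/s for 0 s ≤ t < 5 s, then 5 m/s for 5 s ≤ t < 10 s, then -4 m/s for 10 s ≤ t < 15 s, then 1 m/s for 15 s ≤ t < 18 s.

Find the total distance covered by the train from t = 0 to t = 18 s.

Total distance travelled is ∫|v| dt — sum the magnitudes of each area piece.
0–5 s: |-9| × 5 = 45 m
5–10 s: |5| × 5 = 25 m
10–15 s: |-4| × 5 = 20 m
15–18 s: |1| × 3 = 3 m
Total distance = 93 m

93 m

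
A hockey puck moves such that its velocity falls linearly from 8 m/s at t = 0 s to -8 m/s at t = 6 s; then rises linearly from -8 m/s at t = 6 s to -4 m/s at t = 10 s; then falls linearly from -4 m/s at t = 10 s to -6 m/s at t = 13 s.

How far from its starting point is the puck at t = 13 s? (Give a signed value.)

Net displacement equals the area under the velocity-time graph (areas below the axis count negative).
0–6 s: ½(8 + -8)(6) = 0 m
6–10 s: ½(-8 + -4)(4) = -24 m
10–13 s: ½(-4 + -6)(3) = -15 m
Net displacement = -39 m

-39 m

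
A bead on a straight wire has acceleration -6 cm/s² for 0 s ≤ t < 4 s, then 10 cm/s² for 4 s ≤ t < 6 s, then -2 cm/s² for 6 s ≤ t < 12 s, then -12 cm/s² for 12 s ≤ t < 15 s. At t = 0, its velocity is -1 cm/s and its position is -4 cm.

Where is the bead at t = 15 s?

-257 cm

On each constant-a segment, Δv = aΔt and Δx = v₀Δt + ½aΔt²; chain segment to segment.
0–4 s: v starts -1 cm/s; Δx = -1·4 + ½·-6·4² = -52 cm; v ends -25 cm/s.
4–6 s: v starts -25 cm/s; Δx = -25·2 + ½·10·2² = -30 cm; v ends -5 cm/s.
6–12 s: v starts -5 cm/s; Δx = -5·6 + ½·-2·6² = -66 cm; v ends -17 cm/s.
12–15 s: v starts -17 cm/s; Δx = -17·3 + ½·-12·3² = -105 cm; v ends -53 cm/s.
x(15) = -4 + Σ Δx = -257 cm.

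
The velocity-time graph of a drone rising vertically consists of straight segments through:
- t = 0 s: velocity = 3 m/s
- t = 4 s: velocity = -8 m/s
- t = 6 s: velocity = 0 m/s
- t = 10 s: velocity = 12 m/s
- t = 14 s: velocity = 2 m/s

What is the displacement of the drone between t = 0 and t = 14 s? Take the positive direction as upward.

34 m

Displacement is the signed area under the v-t curve.
0–4 s: ½(3 + -8)(4) = -10 m
4–6 s: ½(-8 + 0)(2) = -8 m
6–10 s: ½(0 + 12)(4) = 24 m
10–14 s: ½(12 + 2)(4) = 28 m
Net displacement = 34 m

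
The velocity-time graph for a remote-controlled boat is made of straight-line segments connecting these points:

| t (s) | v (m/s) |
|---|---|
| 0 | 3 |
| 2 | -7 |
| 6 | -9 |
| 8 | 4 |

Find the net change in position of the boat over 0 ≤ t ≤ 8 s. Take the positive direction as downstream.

-41 m

Displacement is the signed area under the v-t curve.
0–2 s: ½(3 + -7)(2) = -4 m
2–6 s: ½(-7 + -9)(4) = -32 m
6–8 s: ½(-9 + 4)(2) = -5 m
Net displacement = -41 m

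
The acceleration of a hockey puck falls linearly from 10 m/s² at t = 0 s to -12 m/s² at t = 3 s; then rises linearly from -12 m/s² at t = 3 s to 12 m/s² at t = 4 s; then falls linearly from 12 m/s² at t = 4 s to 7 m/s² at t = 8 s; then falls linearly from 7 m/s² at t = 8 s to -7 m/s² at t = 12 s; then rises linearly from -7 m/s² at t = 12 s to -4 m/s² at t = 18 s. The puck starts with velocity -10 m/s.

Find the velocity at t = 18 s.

Δv equals the area under the a-t graph; then v = v₀ + Δv.
0–3 s: ½(10 + -12)(3) = -3 m/s
3–4 s: ½(-12 + 12)(1) = 0 m/s
4–8 s: ½(12 + 7)(4) = 38 m/s
8–12 s: ½(7 + -7)(4) = 0 m/s
12–18 s: ½(-7 + -4)(6) = -33 m/s
Δv = 2 m/s, so v(18) = -10 + (2) = -8 m/s.

-8 m/s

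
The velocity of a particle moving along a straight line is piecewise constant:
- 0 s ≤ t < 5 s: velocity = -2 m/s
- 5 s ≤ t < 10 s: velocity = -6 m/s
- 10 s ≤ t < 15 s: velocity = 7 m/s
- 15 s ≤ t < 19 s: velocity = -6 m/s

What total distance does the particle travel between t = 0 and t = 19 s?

99 m

Distance (not displacement) is the total path length: add the absolute areas under v-t.
0–5 s: |-2| × 5 = 10 m
5–10 s: |-6| × 5 = 30 m
10–15 s: |7| × 5 = 35 m
15–19 s: |-6| × 4 = 24 m
Total distance = 99 m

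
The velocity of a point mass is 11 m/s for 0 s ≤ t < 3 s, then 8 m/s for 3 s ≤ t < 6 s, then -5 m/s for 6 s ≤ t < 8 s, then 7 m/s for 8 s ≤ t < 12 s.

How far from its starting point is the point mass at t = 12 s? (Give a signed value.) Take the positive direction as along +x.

75 m

Displacement is the signed area under the v-t curve.
0–3 s: 11 × 3 = 33 m
3–6 s: 8 × 3 = 24 m
6–8 s: -5 × 2 = -10 m
8–12 s: 7 × 4 = 28 m
Net displacement = 75 m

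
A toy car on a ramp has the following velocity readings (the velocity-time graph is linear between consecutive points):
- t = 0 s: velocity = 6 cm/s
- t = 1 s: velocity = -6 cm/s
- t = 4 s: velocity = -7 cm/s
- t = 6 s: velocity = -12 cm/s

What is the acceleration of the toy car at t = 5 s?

Acceleration is the slope of the v-t graph on 4–6 s: (-12 − -7)/(6 − 4) = -2.5 cm/s².

-2.5 cm/s²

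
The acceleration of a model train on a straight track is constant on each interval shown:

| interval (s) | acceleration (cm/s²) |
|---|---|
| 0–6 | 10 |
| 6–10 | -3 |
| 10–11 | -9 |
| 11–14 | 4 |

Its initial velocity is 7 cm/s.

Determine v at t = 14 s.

Δv equals the area under the a-t graph; then v = v₀ + Δv.
0–6 s: 10 × 6 = 60 cm/s
6–10 s: -3 × 4 = -12 cm/s
10–11 s: -9 × 1 = -9 cm/s
11–14 s: 4 × 3 = 12 cm/s
Δv = 51 cm/s, so v(14) = 7 + (51) = 58 cm/s.

58 cm/s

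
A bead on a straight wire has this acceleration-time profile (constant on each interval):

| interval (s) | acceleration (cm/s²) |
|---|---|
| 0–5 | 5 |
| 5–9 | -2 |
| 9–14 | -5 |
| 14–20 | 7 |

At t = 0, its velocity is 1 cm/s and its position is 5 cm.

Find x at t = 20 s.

On each constant-a segment, Δv = aΔt and Δx = v₀Δt + ½aΔt²; chain segment to segment.
0–5 s: v starts 1 cm/s; Δx = 1·5 + ½·5·5² = 67.5 cm; v ends 26 cm/s.
5–9 s: v starts 26 cm/s; Δx = 26·4 + ½·-2·4² = 88 cm; v ends 18 cm/s.
9–14 s: v starts 18 cm/s; Δx = 18·5 + ½·-5·5² = 27.5 cm; v ends -7 cm/s.
14–20 s: v starts -7 cm/s; Δx = -7·6 + ½·7·6² = 84 cm; v ends 35 cm/s.
x(20) = 5 + Σ Δx = 272 cm.

272 cm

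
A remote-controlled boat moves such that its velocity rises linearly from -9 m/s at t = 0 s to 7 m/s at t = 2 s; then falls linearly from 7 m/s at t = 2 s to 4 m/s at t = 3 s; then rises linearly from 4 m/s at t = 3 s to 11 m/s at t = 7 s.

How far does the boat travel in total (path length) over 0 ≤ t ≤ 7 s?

43.625 m

Distance (not displacement) is the total path length: add the absolute areas under v-t.
0–2 s: v = 0 at t = 1.125 s; triangle areas 5.0625 + 3.0625 = 8.125 m
2–3 s: |½(7 + 4)(1)| = 5.5 m
3–7 s: |½(4 + 11)(4)| = 30 m
Total distance = 43.625 m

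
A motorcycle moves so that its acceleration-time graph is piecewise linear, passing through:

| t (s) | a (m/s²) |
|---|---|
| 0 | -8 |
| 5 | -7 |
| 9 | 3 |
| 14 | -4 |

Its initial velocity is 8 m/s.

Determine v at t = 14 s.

-40 m/s

Δv equals the area under the a-t graph; then v = v₀ + Δv.
0–5 s: ½(-8 + -7)(5) = -37.5 m/s
5–9 s: ½(-7 + 3)(4) = -8 m/s
9–14 s: ½(3 + -4)(5) = -2.5 m/s
Δv = -48 m/s, so v(14) = 8 + (-48) = -40 m/s.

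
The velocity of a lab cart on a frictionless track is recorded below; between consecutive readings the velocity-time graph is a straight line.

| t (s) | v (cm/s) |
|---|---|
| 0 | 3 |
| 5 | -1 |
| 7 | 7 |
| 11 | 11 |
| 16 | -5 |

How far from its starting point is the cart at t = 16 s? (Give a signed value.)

Displacement is the signed area under the v-t curve.
0–5 s: ½(3 + -1)(5) = 5 cm
5–7 s: ½(-1 + 7)(2) = 6 cm
7–11 s: ½(7 + 11)(4) = 36 cm
11–16 s: ½(11 + -5)(5) = 15 cm
Net displacement = 62 cm

62 cm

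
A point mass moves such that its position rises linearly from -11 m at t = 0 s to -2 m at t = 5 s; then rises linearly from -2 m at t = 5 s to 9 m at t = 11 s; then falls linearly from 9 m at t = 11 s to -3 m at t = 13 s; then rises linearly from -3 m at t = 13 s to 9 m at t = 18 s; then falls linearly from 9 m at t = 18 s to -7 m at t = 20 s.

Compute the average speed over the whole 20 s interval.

Average speed = (total path length)/(elapsed time); on a piecewise-linear x-t graph the path length is Σ|Δx|.
0–5 s: |Δx| = |-2 − -11| = 9 m
5–11 s: |Δx| = |9 − -2| = 11 m
11–13 s: |Δx| = |-3 − 9| = 12 m
13–18 s: |Δx| = |9 − -3| = 12 m
18–20 s: |Δx| = |-7 − 9| = 16 m
Total path = 60 m; average speed = 60/20 = 3 m/s.

3 m/s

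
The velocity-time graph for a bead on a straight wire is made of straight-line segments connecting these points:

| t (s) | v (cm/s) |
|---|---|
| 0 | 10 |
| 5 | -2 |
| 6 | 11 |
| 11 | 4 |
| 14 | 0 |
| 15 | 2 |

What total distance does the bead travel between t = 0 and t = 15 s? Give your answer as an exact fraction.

2768/39 cm

Distance (not displacement) is the total path length: add the absolute areas under v-t.
0–5 s: v = 0 at t = 25/6 s; triangle areas 125/6 + 5/6 = 65/3 cm
5–6 s: v = 0 at t = 67/13 s; triangle areas 2/13 + 121/26 = 125/26 cm
6–11 s: |½(11 + 4)(5)| = 37.5 cm
11–14 s: |½(4 + 0)(3)| = 6 cm
14–15 s: |½(0 + 2)(1)| = 1 cm
Total distance = 2768/39 cm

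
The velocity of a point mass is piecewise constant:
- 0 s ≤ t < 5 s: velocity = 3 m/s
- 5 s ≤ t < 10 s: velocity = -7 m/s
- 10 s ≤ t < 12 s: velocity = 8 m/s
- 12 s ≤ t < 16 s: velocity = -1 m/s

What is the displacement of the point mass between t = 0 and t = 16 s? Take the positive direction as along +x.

-8 m

Net displacement equals the area under the velocity-time graph (areas below the axis count negative).
0–5 s: 3 × 5 = 15 m
5–10 s: -7 × 5 = -35 m
10–12 s: 8 × 2 = 16 m
12–16 s: -1 × 4 = -4 m
Net displacement = -8 m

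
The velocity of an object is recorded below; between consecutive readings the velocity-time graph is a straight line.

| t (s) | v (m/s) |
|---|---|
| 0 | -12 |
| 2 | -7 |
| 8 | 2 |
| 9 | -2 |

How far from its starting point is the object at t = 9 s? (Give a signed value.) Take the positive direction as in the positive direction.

-34 m

Displacement is the signed area under the v-t curve.
0–2 s: ½(-12 + -7)(2) = -19 m
2–8 s: ½(-7 + 2)(6) = -15 m
8–9 s: ½(2 + -2)(1) = 0 m
Net displacement = -34 m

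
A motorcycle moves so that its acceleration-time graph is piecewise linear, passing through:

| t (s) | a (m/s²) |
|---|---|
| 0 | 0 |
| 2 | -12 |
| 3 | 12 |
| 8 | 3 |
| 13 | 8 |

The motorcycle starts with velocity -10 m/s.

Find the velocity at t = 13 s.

43 m/s

Δv equals the area under the a-t graph; then v = v₀ + Δv.
0–2 s: ½(0 + -12)(2) = -12 m/s
2–3 s: ½(-12 + 12)(1) = 0 m/s
3–8 s: ½(12 + 3)(5) = 37.5 m/s
8–13 s: ½(3 + 8)(5) = 27.5 m/s
Δv = 53 m/s, so v(13) = -10 + (53) = 43 m/s.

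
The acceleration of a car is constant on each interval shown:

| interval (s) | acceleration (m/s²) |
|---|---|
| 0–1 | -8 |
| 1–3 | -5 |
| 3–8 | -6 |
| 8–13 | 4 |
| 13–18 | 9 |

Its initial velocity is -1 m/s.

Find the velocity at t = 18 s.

16 m/s

Δv equals the area under the a-t graph; then v = v₀ + Δv.
0–1 s: -8 × 1 = -8 m/s
1–3 s: -5 × 2 = -10 m/s
3–8 s: -6 × 5 = -30 m/s
8–13 s: 4 × 5 = 20 m/s
13–18 s: 9 × 5 = 45 m/s
Δv = 17 m/s, so v(18) = -1 + (17) = 16 m/s.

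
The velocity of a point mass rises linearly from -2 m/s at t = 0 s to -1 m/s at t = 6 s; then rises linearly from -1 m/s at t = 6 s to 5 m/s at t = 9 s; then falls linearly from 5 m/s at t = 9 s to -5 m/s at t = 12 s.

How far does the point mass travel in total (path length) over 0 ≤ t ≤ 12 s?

23 m

Distance (not displacement) is the total path length: add the absolute areas under v-t.
0–6 s: |½(-2 + -1)(6)| = 9 m
6–9 s: v = 0 at t = 6.5 s; triangle areas 0.25 + 6.25 = 6.5 m
9–12 s: v = 0 at t = 10.5 s; triangle areas 3.75 + 3.75 = 7.5 m
Total distance = 23 m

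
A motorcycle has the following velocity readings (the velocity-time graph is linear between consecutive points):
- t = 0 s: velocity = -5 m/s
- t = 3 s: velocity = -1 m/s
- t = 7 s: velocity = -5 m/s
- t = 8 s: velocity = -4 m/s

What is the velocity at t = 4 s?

-2 m/s

On 3–7 s the graph is linear from -1 to -5 m/s: v(4) = -1 + (-5 − -1)·(4 − 3)/(7 − 3) = -2 m/s.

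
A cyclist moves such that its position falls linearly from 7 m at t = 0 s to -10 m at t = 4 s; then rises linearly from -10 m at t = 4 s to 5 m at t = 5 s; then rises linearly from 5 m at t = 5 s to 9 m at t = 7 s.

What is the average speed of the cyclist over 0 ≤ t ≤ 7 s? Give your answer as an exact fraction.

36/7 m/s

Average speed = (total path length)/(elapsed time); on a piecewise-linear x-t graph the path length is Σ|Δx|.
0–4 s: |Δx| = |-10 − 7| = 17 m
4–5 s: |Δx| = |5 − -10| = 15 m
5–7 s: |Δx| = |9 − 5| = 4 m
Total path = 36 m; average speed = 36/7 = 36/7 m/s.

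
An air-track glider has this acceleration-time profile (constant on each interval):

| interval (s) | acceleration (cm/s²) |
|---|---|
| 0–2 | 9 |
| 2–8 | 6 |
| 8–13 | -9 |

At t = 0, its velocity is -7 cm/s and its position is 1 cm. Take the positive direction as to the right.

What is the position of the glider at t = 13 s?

On each constant-a segment, Δv = aΔt and Δx = v₀Δt + ½aΔt²; chain segment to segment.
0–2 s: v starts -7 cm/s; Δx = -7·2 + ½·9·2² = 4 cm; v ends 11 cm/s.
2–8 s: v starts 11 cm/s; Δx = 11·6 + ½·6·6² = 174 cm; v ends 47 cm/s.
8–13 s: v starts 47 cm/s; Δx = 47·5 + ½·-9·5² = 122.5 cm; v ends 2 cm/s.
x(13) = 1 + Σ Δx = 301.5 cm.

301.5 cm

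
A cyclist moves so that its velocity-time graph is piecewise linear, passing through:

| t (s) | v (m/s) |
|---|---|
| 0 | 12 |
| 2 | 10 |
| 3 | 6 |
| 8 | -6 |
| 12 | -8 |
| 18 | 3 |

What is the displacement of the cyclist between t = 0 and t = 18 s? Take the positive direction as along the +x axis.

-13 m

Net displacement equals the area under the velocity-time graph (areas below the axis count negative).
0–2 s: ½(12 + 10)(2) = 22 m
2–3 s: ½(10 + 6)(1) = 8 m
3–8 s: ½(6 + -6)(5) = 0 m
8–12 s: ½(-6 + -8)(4) = -28 m
12–18 s: ½(-8 + 3)(6) = -15 m
Net displacement = -13 m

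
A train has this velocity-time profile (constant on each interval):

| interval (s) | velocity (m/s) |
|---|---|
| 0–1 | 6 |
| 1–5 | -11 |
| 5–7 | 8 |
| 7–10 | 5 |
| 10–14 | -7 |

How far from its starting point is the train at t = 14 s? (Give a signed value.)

-35 m

Net displacement equals the area under the velocity-time graph (areas below the axis count negative).
0–1 s: 6 × 1 = 6 m
1–5 s: -11 × 4 = -44 m
5–7 s: 8 × 2 = 16 m
7–10 s: 5 × 3 = 15 m
10–14 s: -7 × 4 = -28 m
Net displacement = -35 m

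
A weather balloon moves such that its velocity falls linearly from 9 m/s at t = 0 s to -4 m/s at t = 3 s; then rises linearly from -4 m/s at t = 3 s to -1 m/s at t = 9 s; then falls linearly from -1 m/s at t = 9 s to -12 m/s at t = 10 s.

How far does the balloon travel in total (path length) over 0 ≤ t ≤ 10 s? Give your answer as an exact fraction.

425/13 m

Total distance travelled is ∫|v| dt — sum the magnitudes of each area piece.
0–3 s: v = 0 at t = 27/13 s; triangle areas 243/26 + 24/13 = 291/26 m
3–9 s: |½(-4 + -1)(6)| = 15 m
9–10 s: |½(-1 + -12)(1)| = 6.5 m
Total distance = 425/13 m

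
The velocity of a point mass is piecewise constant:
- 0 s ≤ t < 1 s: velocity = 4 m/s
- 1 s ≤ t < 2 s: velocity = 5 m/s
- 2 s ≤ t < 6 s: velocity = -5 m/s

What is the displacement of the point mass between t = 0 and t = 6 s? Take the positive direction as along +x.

Net displacement equals the area under the velocity-time graph (areas below the axis count negative).
0–1 s: 4 × 1 = 4 m
1–2 s: 5 × 1 = 5 m
2–6 s: -5 × 4 = -20 m
Net displacement = -11 m

-11 m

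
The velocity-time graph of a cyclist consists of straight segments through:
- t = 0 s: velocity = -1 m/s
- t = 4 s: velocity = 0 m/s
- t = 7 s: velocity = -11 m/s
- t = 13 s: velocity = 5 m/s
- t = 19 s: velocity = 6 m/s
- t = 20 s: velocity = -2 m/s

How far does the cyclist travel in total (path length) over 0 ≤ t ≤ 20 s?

81.375 m

Total distance travelled is ∫|v| dt — sum the magnitudes of each area piece.
0–4 s: |½(-1 + 0)(4)| = 2 m
4–7 s: |½(0 + -11)(3)| = 16.5 m
7–13 s: v = 0 at t = 11.125 s; triangle areas 22.6875 + 4.6875 = 27.375 m
13–19 s: |½(5 + 6)(6)| = 33 m
19–20 s: v = 0 at t = 19.75 s; triangle areas 2.25 + 0.25 = 2.5 m
Total distance = 81.375 m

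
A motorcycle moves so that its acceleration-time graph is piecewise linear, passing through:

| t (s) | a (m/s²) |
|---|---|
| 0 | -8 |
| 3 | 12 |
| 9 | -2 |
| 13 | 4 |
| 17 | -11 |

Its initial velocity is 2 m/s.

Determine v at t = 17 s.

Δv equals the area under the a-t graph; then v = v₀ + Δv.
0–3 s: ½(-8 + 12)(3) = 6 m/s
3–9 s: ½(12 + -2)(6) = 30 m/s
9–13 s: ½(-2 + 4)(4) = 4 m/s
13–17 s: ½(4 + -11)(4) = -14 m/s
Δv = 26 m/s, so v(17) = 2 + (26) = 28 m/s.

28 m/s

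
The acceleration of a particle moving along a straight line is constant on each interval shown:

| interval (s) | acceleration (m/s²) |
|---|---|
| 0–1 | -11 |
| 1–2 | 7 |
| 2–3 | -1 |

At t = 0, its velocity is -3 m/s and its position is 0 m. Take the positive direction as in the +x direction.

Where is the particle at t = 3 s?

On each constant-a segment, Δv = aΔt and Δx = v₀Δt + ½aΔt²; chain segment to segment.
0–1 s: v starts -3 m/s; Δx = -3·1 + ½·-11·1² = -8.5 m; v ends -14 m/s.
1–2 s: v starts -14 m/s; Δx = -14·1 + ½·7·1² = -10.5 m; v ends -7 m/s.
2–3 s: v starts -7 m/s; Δx = -7·1 + ½·-1·1² = -7.5 m; v ends -8 m/s.
x(3) = 0 + Σ Δx = -26.5 m.

-26.5 m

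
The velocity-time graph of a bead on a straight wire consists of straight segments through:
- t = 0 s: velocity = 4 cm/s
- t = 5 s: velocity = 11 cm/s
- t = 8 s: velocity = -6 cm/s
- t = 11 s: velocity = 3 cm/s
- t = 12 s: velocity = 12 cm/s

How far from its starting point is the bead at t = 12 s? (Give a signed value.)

Net displacement equals the area under the velocity-time graph (areas below the axis count negative).
0–5 s: ½(4 + 11)(5) = 37.5 cm
5–8 s: ½(11 + -6)(3) = 7.5 cm
8–11 s: ½(-6 + 3)(3) = -4.5 cm
11–12 s: ½(3 + 12)(1) = 7.5 cm
Net displacement = 48 cm

48 cm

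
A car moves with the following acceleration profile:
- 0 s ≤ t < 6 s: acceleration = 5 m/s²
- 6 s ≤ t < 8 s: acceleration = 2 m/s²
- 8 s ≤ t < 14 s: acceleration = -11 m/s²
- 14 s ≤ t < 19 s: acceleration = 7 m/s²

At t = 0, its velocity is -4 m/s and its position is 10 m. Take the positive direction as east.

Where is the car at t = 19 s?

21.5 m

On each constant-a segment, Δv = aΔt and Δx = v₀Δt + ½aΔt²; chain segment to segment.
0–6 s: v starts -4 m/s; Δx = -4·6 + ½·5·6² = 66 m; v ends 26 m/s.
6–8 s: v starts 26 m/s; Δx = 26·2 + ½·2·2² = 56 m; v ends 30 m/s.
8–14 s: v starts 30 m/s; Δx = 30·6 + ½·-11·6² = -18 m; v ends -36 m/s.
14–19 s: v starts -36 m/s; Δx = -36·5 + ½·7·5² = -92.5 m; v ends -1 m/s.
x(19) = 10 + Σ Δx = 21.5 m.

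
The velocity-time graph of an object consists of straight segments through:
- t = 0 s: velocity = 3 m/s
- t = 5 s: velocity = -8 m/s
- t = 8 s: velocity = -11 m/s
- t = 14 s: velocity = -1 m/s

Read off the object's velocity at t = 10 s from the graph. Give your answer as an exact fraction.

-23/3 m/s

On 8–14 s the graph is linear from -11 to -1 m/s: v(10) = -11 + (-1 − -11)·(10 − 8)/(14 − 8) = -23/3 m/s.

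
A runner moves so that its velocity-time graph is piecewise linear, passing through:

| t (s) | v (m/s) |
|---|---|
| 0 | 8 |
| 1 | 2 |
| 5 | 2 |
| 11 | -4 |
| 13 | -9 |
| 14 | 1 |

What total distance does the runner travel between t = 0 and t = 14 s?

40.1 m

Total distance travelled is ∫|v| dt — sum the magnitudes of each area piece.
0–1 s: |½(8 + 2)(1)| = 5 m
1–5 s: |2| × 4 = 8 m
5–11 s: v = 0 at t = 7 s; triangle areas 2 + 8 = 10 m
11–13 s: |½(-4 + -9)(2)| = 13 m
13–14 s: v = 0 at t = 13.9 s; triangle areas 4.05 + 0.05 = 4.1 m
Total distance = 40.1 m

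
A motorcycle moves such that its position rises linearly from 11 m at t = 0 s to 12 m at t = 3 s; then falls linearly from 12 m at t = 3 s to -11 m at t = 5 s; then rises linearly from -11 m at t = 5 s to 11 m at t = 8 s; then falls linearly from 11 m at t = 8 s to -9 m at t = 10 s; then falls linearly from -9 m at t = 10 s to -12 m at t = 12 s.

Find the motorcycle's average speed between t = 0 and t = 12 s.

5.75 m/s

Average speed = (total path length)/(elapsed time); on a piecewise-linear x-t graph the path length is Σ|Δx|.
0–3 s: |Δx| = |12 − 11| = 1 m
3–5 s: |Δx| = |-11 − 12| = 23 m
5–8 s: |Δx| = |11 − -11| = 22 m
8–10 s: |Δx| = |-9 − 11| = 20 m
10–12 s: |Δx| = |-12 − -9| = 3 m
Total path = 69 m; average speed = 69/12 = 5.75 m/s.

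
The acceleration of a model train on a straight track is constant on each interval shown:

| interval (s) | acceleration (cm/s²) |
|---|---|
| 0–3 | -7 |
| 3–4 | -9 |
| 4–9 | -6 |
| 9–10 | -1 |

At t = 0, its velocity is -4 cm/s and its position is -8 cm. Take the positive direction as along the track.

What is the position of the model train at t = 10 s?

-390.5 cm

On each constant-a segment, Δv = aΔt and Δx = v₀Δt + ½aΔt²; chain segment to segment.
0–3 s: v starts -4 cm/s; Δx = -4·3 + ½·-7·3² = -43.5 cm; v ends -25 cm/s.
3–4 s: v starts -25 cm/s; Δx = -25·1 + ½·-9·1² = -29.5 cm; v ends -34 cm/s.
4–9 s: v starts -34 cm/s; Δx = -34·5 + ½·-6·5² = -245 cm; v ends -64 cm/s.
9–10 s: v starts -64 cm/s; Δx = -64·1 + ½·-1·1² = -64.5 cm; v ends -65 cm/s.
x(10) = -8 + Σ Δx = -390.5 cm.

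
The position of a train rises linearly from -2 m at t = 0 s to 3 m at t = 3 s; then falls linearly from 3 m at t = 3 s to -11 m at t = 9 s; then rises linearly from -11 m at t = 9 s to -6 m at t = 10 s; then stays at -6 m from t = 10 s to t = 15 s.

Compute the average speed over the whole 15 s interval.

1.6 m/s

Average speed = (total path length)/(elapsed time); on a piecewise-linear x-t graph the path length is Σ|Δx|.
0–3 s: |Δx| = |3 − -2| = 5 m
3–9 s: |Δx| = |-11 − 3| = 14 m
9–10 s: |Δx| = |-6 − -11| = 5 m
10–15 s: |Δx| = |-6 − -6| = 0 m
Total path = 24 m; average speed = 24/15 = 1.6 m/s.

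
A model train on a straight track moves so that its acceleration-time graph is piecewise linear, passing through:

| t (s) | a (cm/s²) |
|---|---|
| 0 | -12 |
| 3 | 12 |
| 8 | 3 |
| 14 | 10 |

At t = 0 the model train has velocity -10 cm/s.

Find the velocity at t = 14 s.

Δv equals the area under the a-t graph; then v = v₀ + Δv.
0–3 s: ½(-12 + 12)(3) = 0 cm/s
3–8 s: ½(12 + 3)(5) = 37.5 cm/s
8–14 s: ½(3 + 10)(6) = 39 cm/s
Δv = 76.5 cm/s, so v(14) = -10 + (76.5) = 66.5 cm/s.

66.5 cm/s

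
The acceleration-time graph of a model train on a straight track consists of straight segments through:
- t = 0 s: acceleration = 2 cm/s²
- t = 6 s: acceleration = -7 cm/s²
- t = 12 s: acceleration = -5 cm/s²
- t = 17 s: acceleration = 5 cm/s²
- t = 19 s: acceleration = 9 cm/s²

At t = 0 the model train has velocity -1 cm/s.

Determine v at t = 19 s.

Δv equals the area under the a-t graph; then v = v₀ + Δv.
0–6 s: ½(2 + -7)(6) = -15 cm/s
6–12 s: ½(-7 + -5)(6) = -36 cm/s
12–17 s: ½(-5 + 5)(5) = 0 cm/s
17–19 s: ½(5 + 9)(2) = 14 cm/s
Δv = -37 cm/s, so v(19) = -1 + (-37) = -38 cm/s.

-38 cm/s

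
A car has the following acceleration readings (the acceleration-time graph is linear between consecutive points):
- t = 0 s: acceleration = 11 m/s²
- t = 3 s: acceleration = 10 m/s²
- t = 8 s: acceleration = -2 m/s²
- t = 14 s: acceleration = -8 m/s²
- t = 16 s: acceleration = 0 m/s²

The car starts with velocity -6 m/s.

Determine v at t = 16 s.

Δv equals the area under the a-t graph; then v = v₀ + Δv.
0–3 s: ½(11 + 10)(3) = 31.5 m/s
3–8 s: ½(10 + -2)(5) = 20 m/s
8–14 s: ½(-2 + -8)(6) = -30 m/s
14–16 s: ½(-8 + 0)(2) = -8 m/s
Δv = 13.5 m/s, so v(16) = -6 + (13.5) = 7.5 m/s.

7.5 m/s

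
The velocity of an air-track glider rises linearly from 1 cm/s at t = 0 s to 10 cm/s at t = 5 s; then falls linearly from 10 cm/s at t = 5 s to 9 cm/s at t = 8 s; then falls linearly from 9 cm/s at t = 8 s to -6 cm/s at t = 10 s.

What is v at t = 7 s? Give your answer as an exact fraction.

28/3 cm/s

On 5–8 s the graph is linear from 10 to 9 cm/s: v(7) = 10 + (9 − 10)·(7 − 5)/(8 − 5) = 28/3 cm/s.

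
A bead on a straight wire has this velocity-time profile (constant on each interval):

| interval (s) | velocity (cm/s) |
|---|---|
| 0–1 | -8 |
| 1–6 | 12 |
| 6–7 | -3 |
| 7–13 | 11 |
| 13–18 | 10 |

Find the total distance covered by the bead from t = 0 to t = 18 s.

Total distance travelled is ∫|v| dt — sum the magnitudes of each area piece.
0–1 s: |-8| × 1 = 8 cm
1–6 s: |12| × 5 = 60 cm
6–7 s: |-3| × 1 = 3 cm
7–13 s: |11| × 6 = 66 cm
13–18 s: |10| × 5 = 50 cm
Total distance = 187 cm

187 cm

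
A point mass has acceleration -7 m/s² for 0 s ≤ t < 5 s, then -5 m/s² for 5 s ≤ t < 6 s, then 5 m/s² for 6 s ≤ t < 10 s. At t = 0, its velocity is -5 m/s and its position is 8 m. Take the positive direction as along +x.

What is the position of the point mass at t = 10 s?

-287 m

On each constant-a segment, Δv = aΔt and Δx = v₀Δt + ½aΔt²; chain segment to segment.
0–5 s: v starts -5 m/s; Δx = -5·5 + ½·-7·5² = -112.5 m; v ends -40 m/s.
5–6 s: v starts -40 m/s; Δx = -40·1 + ½·-5·1² = -42.5 m; v ends -45 m/s.
6–10 s: v starts -45 m/s; Δx = -45·4 + ½·5·4² = -140 m; v ends -25 m/s.
x(10) = 8 + Σ Δx = -287 m.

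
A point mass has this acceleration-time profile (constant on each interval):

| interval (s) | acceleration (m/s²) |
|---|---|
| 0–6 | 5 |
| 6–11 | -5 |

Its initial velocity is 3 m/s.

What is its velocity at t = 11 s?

8 m/s

Δv equals the area under the a-t graph; then v = v₀ + Δv.
0–6 s: 5 × 6 = 30 m/s
6–11 s: -5 × 5 = -25 m/s
Δv = 5 m/s, so v(11) = 3 + (5) = 8 m/s.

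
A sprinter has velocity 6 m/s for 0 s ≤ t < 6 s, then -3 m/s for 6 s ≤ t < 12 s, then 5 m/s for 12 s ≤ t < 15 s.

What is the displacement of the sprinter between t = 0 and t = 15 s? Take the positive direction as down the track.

Displacement is the signed area under the v-t curve.
0–6 s: 6 × 6 = 36 m
6–12 s: -3 × 6 = -18 m
12–15 s: 5 × 3 = 15 m
Net displacement = 33 m

33 m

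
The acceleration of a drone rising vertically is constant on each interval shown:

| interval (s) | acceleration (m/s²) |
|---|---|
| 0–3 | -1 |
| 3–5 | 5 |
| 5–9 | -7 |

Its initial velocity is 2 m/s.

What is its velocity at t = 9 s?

Δv equals the area under the a-t graph; then v = v₀ + Δv.
0–3 s: -1 × 3 = -3 m/s
3–5 s: 5 × 2 = 10 m/s
5–9 s: -7 × 4 = -28 m/s
Δv = -21 m/s, so v(9) = 2 + (-21) = -19 m/s.

-19 m/s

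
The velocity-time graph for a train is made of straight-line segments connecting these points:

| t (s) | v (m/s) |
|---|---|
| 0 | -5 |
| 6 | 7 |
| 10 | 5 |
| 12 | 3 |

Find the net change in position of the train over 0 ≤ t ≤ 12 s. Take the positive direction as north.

Net displacement equals the area under the velocity-time graph (areas below the axis count negative).
0–6 s: ½(-5 + 7)(6) = 6 m
6–10 s: ½(7 + 5)(4) = 24 m
10–12 s: ½(5 + 3)(2) = 8 m
Net displacement = 38 m

38 m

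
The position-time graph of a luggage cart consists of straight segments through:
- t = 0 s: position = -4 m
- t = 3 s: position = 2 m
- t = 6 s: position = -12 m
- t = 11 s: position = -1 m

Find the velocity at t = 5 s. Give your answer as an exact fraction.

-14/3 m/s

Velocity is the slope of the x-t graph on 3–6 s: (-12 − 2)/(6 − 3) = -14/3 m/s.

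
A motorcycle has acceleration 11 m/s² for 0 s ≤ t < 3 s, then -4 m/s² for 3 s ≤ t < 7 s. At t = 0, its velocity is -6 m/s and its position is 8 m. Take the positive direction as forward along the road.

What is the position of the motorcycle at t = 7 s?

115.5 m

On each constant-a segment, Δv = aΔt and Δx = v₀Δt + ½aΔt²; chain segment to segment.
0–3 s: v starts -6 m/s; Δx = -6·3 + ½·11·3² = 31.5 m; v ends 27 m/s.
3–7 s: v starts 27 m/s; Δx = 27·4 + ½·-4·4² = 76 m; v ends 11 m/s.
x(7) = 8 + Σ Δx = 115.5 m.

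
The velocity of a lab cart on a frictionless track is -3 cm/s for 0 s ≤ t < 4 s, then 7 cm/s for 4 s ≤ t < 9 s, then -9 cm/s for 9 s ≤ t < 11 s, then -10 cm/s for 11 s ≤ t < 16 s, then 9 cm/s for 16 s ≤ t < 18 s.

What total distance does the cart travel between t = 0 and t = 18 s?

133 cm

Total distance travelled is ∫|v| dt — sum the magnitudes of each area piece.
0–4 s: |-3| × 4 = 12 cm
4–9 s: |7| × 5 = 35 cm
9–11 s: |-9| × 2 = 18 cm
11–16 s: |-10| × 5 = 50 cm
16–18 s: |9| × 2 = 18 cm
Total distance = 133 cm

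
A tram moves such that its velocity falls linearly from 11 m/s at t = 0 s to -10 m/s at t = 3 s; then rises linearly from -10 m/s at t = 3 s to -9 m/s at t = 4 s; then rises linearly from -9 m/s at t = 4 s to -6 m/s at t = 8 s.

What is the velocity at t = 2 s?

-3 m/s

On 0–3 s the graph is linear from 11 to -10 m/s: v(2) = 11 + (-10 − 11)·(2 − 0)/(3 − 0) = -3 m/s.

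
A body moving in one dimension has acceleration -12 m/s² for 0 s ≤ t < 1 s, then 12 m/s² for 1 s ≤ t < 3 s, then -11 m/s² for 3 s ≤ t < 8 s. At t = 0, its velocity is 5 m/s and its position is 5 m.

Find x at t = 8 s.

On each constant-a segment, Δv = aΔt and Δx = v₀Δt + ½aΔt²; chain segment to segment.
0–1 s: v starts 5 m/s; Δx = 5·1 + ½·-12·1² = -1 m; v ends -7 m/s.
1–3 s: v starts -7 m/s; Δx = -7·2 + ½·12·2² = 10 m; v ends 17 m/s.
3–8 s: v starts 17 m/s; Δx = 17·5 + ½·-11·5² = -52.5 m; v ends -38 m/s.
x(8) = 5 + Σ Δx = -38.5 m.

-38.5 m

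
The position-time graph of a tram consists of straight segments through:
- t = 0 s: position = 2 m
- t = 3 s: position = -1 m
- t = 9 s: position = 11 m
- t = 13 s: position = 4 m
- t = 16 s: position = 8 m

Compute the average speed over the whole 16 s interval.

Average speed = (total path length)/(elapsed time); on a piecewise-linear x-t graph the path length is Σ|Δx|.
0–3 s: |Δx| = |-1 − 2| = 3 m
3–9 s: |Δx| = |11 − -1| = 12 m
9–13 s: |Δx| = |4 − 11| = 7 m
13–16 s: |Δx| = |8 − 4| = 4 m
Total path = 26 m; average speed = 26/16 = 1.625 m/s.

1.625 m/s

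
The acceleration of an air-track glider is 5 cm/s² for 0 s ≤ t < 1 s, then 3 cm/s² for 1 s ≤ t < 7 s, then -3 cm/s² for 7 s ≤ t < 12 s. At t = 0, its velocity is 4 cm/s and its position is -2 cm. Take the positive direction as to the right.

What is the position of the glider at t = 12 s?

On each constant-a segment, Δv = aΔt and Δx = v₀Δt + ½aΔt²; chain segment to segment.
0–1 s: v starts 4 cm/s; Δx = 4·1 + ½·5·1² = 6.5 cm; v ends 9 cm/s.
1–7 s: v starts 9 cm/s; Δx = 9·6 + ½·3·6² = 108 cm; v ends 27 cm/s.
7–12 s: v starts 27 cm/s; Δx = 27·5 + ½·-3·5² = 97.5 cm; v ends 12 cm/s.
x(12) = -2 + Σ Δx = 210 cm.

210 cm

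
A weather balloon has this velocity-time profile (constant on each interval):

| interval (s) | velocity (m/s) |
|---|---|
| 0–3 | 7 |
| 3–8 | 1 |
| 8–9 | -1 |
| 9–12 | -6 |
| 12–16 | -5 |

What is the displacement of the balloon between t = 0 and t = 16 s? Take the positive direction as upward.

Net displacement equals the area under the velocity-time graph (areas below the axis count negative).
0–3 s: 7 × 3 = 21 m
3–8 s: 1 × 5 = 5 m
8–9 s: -1 × 1 = -1 m
9–12 s: -6 × 3 = -18 m
12–16 s: -5 × 4 = -20 m
Net displacement = -13 m

-13 m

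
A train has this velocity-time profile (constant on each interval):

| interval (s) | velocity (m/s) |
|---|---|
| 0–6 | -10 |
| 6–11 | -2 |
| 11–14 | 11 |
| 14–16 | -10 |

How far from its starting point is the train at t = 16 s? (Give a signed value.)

-57 m

Displacement is the signed area under the v-t curve.
0–6 s: -10 × 6 = -60 m
6–11 s: -2 × 5 = -10 m
11–14 s: 11 × 3 = 33 m
14–16 s: -10 × 2 = -20 m
Net displacement = -57 m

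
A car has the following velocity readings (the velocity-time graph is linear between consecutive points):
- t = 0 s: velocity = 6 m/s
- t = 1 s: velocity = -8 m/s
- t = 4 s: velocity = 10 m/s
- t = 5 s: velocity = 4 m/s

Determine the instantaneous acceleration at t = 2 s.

Acceleration is the slope of the v-t graph on 1–4 s: (10 − -8)/(4 − 1) = 6 m/s².

6 m/s²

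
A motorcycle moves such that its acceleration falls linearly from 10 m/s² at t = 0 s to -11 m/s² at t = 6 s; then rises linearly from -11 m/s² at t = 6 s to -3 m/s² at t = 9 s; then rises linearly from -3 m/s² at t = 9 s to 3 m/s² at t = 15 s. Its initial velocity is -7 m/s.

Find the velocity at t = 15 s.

Δv equals the area under the a-t graph; then v = v₀ + Δv.
0–6 s: ½(10 + -11)(6) = -3 m/s
6–9 s: ½(-11 + -3)(3) = -21 m/s
9–15 s: ½(-3 + 3)(6) = 0 m/s
Δv = -24 m/s, so v(15) = -7 + (-24) = -31 m/s.

-31 m/s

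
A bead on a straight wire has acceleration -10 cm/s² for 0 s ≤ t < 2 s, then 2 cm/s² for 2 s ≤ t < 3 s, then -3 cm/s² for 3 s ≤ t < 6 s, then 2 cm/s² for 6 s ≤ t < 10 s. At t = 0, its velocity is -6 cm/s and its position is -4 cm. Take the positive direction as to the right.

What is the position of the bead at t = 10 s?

-262.5 cm

On each constant-a segment, Δv = aΔt and Δx = v₀Δt + ½aΔt²; chain segment to segment.
0–2 s: v starts -6 cm/s; Δx = -6·2 + ½·-10·2² = -32 cm; v ends -26 cm/s.
2–3 s: v starts -26 cm/s; Δx = -26·1 + ½·2·1² = -25 cm; v ends -24 cm/s.
3–6 s: v starts -24 cm/s; Δx = -24·3 + ½·-3·3² = -85.5 cm; v ends -33 cm/s.
6–10 s: v starts -33 cm/s; Δx = -33·4 + ½·2·4² = -116 cm; v ends -25 cm/s.
x(10) = -4 + Σ Δx = -262.5 cm.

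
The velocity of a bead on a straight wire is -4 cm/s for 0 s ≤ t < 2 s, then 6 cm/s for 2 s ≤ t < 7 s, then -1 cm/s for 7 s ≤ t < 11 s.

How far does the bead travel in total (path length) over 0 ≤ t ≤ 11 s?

Total distance travelled is ∫|v| dt — sum the magnitudes of each area piece.
0–2 s: |-4| × 2 = 8 cm
2–7 s: |6| × 5 = 30 cm
7–11 s: |-1| × 4 = 4 cm
Total distance = 42 cm

42 cm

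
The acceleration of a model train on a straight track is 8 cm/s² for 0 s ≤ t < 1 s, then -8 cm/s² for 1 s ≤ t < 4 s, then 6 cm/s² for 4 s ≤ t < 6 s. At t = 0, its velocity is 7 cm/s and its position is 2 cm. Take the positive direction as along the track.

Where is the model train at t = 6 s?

On each constant-a segment, Δv = aΔt and Δx = v₀Δt + ½aΔt²; chain segment to segment.
0–1 s: v starts 7 cm/s; Δx = 7·1 + ½·8·1² = 11 cm; v ends 15 cm/s.
1–4 s: v starts 15 cm/s; Δx = 15·3 + ½·-8·3² = 9 cm; v ends -9 cm/s.
4–6 s: v starts -9 cm/s; Δx = -9·2 + ½·6·2² = -6 cm; v ends 3 cm/s.
x(6) = 2 + Σ Δx = 16 cm.

16 cm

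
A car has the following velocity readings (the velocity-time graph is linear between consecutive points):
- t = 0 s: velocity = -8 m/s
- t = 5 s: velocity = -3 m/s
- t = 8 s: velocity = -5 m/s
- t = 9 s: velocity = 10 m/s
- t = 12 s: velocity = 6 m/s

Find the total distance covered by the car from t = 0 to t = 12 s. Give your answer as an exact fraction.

203/3 m

Total distance travelled is ∫|v| dt — sum the magnitudes of each area piece.
0–5 s: |½(-8 + -3)(5)| = 27.5 m
5–8 s: |½(-3 + -5)(3)| = 12 m
8–9 s: v = 0 at t = 25/3 s; triangle areas 5/6 + 10/3 = 25/6 m
9–12 s: |½(10 + 6)(3)| = 24 m
Total distance = 203/3 m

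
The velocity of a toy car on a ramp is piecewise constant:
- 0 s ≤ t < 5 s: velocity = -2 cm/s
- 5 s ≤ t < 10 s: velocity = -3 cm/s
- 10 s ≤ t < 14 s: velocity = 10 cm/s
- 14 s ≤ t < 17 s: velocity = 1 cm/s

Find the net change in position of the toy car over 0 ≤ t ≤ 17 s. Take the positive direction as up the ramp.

Net displacement equals the area under the velocity-time graph (areas below the axis count negative).
0–5 s: -2 × 5 = -10 cm
5–10 s: -3 × 5 = -15 cm
10–14 s: 10 × 4 = 40 cm
14–17 s: 1 × 3 = 3 cm
Net displacement = 18 cm

18 cm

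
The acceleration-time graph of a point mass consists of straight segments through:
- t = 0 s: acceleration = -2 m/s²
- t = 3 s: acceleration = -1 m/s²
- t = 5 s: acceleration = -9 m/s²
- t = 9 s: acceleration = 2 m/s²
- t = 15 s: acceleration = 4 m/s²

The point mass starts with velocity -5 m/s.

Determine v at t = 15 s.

Δv equals the area under the a-t graph; then v = v₀ + Δv.
0–3 s: ½(-2 + -1)(3) = -4.5 m/s
3–5 s: ½(-1 + -9)(2) = -10 m/s
5–9 s: ½(-9 + 2)(4) = -14 m/s
9–15 s: ½(2 + 4)(6) = 18 m/s
Δv = -10.5 m/s, so v(15) = -5 + (-10.5) = -15.5 m/s.

-15.5 m/s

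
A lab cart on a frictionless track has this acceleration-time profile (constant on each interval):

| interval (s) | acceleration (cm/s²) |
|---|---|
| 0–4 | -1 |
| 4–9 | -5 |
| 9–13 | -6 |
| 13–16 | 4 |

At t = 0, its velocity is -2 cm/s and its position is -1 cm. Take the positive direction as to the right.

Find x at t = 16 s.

-428.5 cm

On each constant-a segment, Δv = aΔt and Δx = v₀Δt + ½aΔt²; chain segment to segment.
0–4 s: v starts -2 cm/s; Δx = -2·4 + ½·-1·4² = -16 cm; v ends -6 cm/s.
4–9 s: v starts -6 cm/s; Δx = -6·5 + ½·-5·5² = -92.5 cm; v ends -31 cm/s.
9–13 s: v starts -31 cm/s; Δx = -31·4 + ½·-6·4² = -172 cm; v ends -55 cm/s.
13–16 s: v starts -55 cm/s; Δx = -55·3 + ½·4·3² = -147 cm; v ends -43 cm/s.
x(16) = -1 + Σ Δx = -428.5 cm.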